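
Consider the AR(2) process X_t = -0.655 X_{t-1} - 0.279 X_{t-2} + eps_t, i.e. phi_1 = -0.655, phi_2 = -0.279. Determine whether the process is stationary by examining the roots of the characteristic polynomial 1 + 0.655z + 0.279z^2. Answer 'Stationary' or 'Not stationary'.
\text{Stationary}

The AR(p) characteristic polynomial is P(z) = 1 + 0.655z + 0.279z^2.
Stationarity requires all roots to lie outside the unit circle, i.e. |z| > 1 for every root.
Set 1 + (0.655) z + (0.279) z^2 = 0, i.e. a z^2 + b z + c = 0 with a = 0.279, b = 0.655, c = 1.
Discriminant D = b^2 - 4ac = (0.655)^2 - 4*(0.279)*1 = 0.429025 - (1.116) = -0.686975.
D < 0, so the roots are the complex-conjugate pair z = (-b +/- i sqrt(-D)) / (2a) = -1.1738 +/- 1.4854i.
For a conjugate pair |z|^2 = z * conj(z) = (product of roots) = c/a = 1/(0.279) = 3.584229, so |z| = sqrt(3.584229) = 1.8932 for both roots.
Moduli of all roots: 1.8932, 1.8932.
All moduli strictly greater than 1? Yes.
Verdict: Stationary.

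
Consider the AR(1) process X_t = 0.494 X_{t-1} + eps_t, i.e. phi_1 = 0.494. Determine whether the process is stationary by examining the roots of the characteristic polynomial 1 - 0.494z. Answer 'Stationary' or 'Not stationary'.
\text{Stationary}

The AR(p) characteristic polynomial is P(z) = 1 - 0.494z.
Stationarity requires all roots to lie outside the unit circle, i.e. |z| > 1 for every root.
This is linear in z: 1 + (-0.494) z = 0  =>  z = -1/(-0.494) = 2.024291,  |z| = 2.024291.
Moduli of all roots: 2.0243.
All moduli strictly greater than 1? Yes.
Verdict: Stationary.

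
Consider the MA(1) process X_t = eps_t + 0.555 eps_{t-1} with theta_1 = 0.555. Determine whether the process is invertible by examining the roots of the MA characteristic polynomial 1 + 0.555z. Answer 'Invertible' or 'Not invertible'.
\text{Invertible}

The MA(q) characteristic polynomial is P(z) = 1 + 0.555z.
Invertibility requires all roots to lie outside the unit circle, i.e. |z| > 1 for every root.
This is linear in z: 1 + (0.555) z = 0  =>  z = -1/(0.555) = -1.801802,  |z| = 1.801802.
Moduli of all roots: 1.8018.
All moduli strictly greater than 1? Yes.
Verdict: Invertible.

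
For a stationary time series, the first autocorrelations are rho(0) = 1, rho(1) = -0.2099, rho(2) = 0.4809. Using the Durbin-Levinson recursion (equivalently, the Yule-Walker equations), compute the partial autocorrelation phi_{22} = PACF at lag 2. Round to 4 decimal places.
\phi_{22} = 0.4570

The PACF at lag k is phi_{kk}, the last component of the solution
to the Yule-Walker system G_k phi = r_k where
  (G_k)_{ij} = rho(|i - j|), (r_k)_i = rho(i), i,j = 1..k.
Equivalently, Durbin-Levinson gives phi_{kk} iteratively:
  phi_{11} = rho(1)
  phi_{kk} = [rho(k) - sum_{j=1..k-1} phi_{k-1,j} rho(k-j)]
            / [1 - sum_{j=1..k-1} phi_{k-1,j} rho(j)],
  phi_{k,j} = phi_{k-1,j} - phi_{kk} phi_{k-1,k-j},  j = 1..k-1.
Step k = 1:
  phi_11 = rho(1) = -0.2099.
Step k = 2:
  phi_22 = [rho(2) - phi_11 rho(1)] / [1 - phi_11 rho(1)] = [0.4809 - (-0.2099)(-0.2099)] / [1 - (-0.2099)(-0.2099)]
         = 0.43684199 / 0.95594199 = 0.457.
Therefore phi_{22} = 0.4570.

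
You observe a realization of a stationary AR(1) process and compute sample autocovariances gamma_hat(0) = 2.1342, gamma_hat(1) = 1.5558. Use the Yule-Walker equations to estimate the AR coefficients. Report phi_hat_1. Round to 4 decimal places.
\hat\phi_{1} = 0.7290

The Yule-Walker equations for an AR(p) process read, in matrix form,
  Gamma_p phi = r_p,   with   (Gamma_p)_{ij} = gamma(|i - j|),
                       (r_p)_i = gamma(i),   i,j = 1..p.
Substitute the sample gammas (Toeplitz matrix and right-hand side of size 1):
  Gamma_p = [[2.1342]]
  r_p     = [1.5558]
With p = 1 this is the single equation gamma(0) phi_1 = gamma(1):
  phi_hat_1 = gamma(1) / gamma(0) = 1.5558 / 2.1342 = 0.7290.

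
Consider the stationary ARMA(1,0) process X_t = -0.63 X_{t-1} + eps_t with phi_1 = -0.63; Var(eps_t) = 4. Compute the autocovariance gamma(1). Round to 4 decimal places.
\gamma(1) = -4.1784

Multiply the model equation by X_{t-k} and take expectations. With theta_0 = psi_0 = 1 and psi_j the MA(infinity) weights, this gives
  gamma(k) - sum_i phi_i gamma(k-i) = c_k,
  c_k = sigma^2 * sum_{j=k..q} theta_j psi_{j-k}   (c_k = 0 for k > q),
using gamma(-m) = gamma(m).
Pure AR (q = 0): c_0 = sigma^2 = 4, c_k = 0 for k >= 1.
Equations for k = 0 and k = 1 (AR order 1):
  gamma(0) = phi_1 gamma(1) + c_0
  gamma(1) = phi_1 gamma(0) + c_1
Substituting the second into the first: gamma(0) (1 - phi_1^2) = c_0 + phi_1 c_1, so
  gamma(0) = c_0 / (1 - phi_1^2) = 4 / (1 - (-0.63)^2) = 4 / 0.6031 = 6.632399.
  gamma(1) = phi_1 gamma(0) = (-0.63)(6.632399) = -4.178412.
Therefore gamma(1) = -4.1784 (to 4 decimal places).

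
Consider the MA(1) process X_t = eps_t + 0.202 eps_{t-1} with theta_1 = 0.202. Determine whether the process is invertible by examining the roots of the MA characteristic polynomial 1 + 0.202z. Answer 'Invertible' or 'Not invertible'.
\text{Invertible}

The MA(q) characteristic polynomial is P(z) = 1 + 0.202z.
Invertibility requires all roots to lie outside the unit circle, i.e. |z| > 1 for every root.
This is linear in z: 1 + (0.202) z = 0  =>  z = -1/(0.202) = -4.950495,  |z| = 4.950495.
Moduli of all roots: 4.9505.
All moduli strictly greater than 1? Yes.
Verdict: Invertible.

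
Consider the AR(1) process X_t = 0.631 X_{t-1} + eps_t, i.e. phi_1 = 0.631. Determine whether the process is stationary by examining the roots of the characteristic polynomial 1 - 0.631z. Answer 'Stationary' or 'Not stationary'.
\text{Stationary}

The AR(p) characteristic polynomial is P(z) = 1 - 0.631z.
Stationarity requires all roots to lie outside the unit circle, i.e. |z| > 1 for every root.
This is linear in z: 1 + (-0.631) z = 0  =>  z = -1/(-0.631) = 1.584786,  |z| = 1.584786.
Moduli of all roots: 1.5848.
All moduli strictly greater than 1? Yes.
Verdict: Stationary.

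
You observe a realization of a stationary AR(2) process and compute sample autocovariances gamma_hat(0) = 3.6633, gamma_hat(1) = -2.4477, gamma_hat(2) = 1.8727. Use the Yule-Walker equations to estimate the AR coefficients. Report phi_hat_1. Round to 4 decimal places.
\hat\phi_{1} = -0.5900

The Yule-Walker equations for an AR(p) process read, in matrix form,
  Gamma_p phi = r_p,   with   (Gamma_p)_{ij} = gamma(|i - j|),
                       (r_p)_i = gamma(i),   i,j = 1..p.
Substitute the sample gammas (Toeplitz matrix and right-hand side of size 2):
  Gamma_p = [[3.6633, -2.4477], [-2.4477, 3.6633]]
  r_p     = [-2.4477, 1.8727]
Written out:
  3.6633 phi_1 - 2.4477 phi_2 = -2.4477
  -2.4477 phi_1 + 3.6633 phi_2 = 1.8727
Solve by Cramer's rule:
  det = gamma(0)^2 - gamma(1)^2 = (3.6633)^2 - (-2.4477)^2 = 13.41976689 - 5.99123529 = 7.4285316
  phi_hat_1 = [gamma(1) gamma(0) - gamma(1) gamma(2)] / det = [(-2.4477)(3.6633) - (-2.4477)(1.8727)] / 7.4285316 = -4.38285162 / 7.4285316 = -0.59
  phi_hat_2 = [gamma(0) gamma(2) - gamma(1)^2] / det = [(3.6633)(1.8727) - (-2.4477)^2] / 7.4285316 = 0.86902662 / 7.4285316 = 0.117
So phi_hat = [-0.5900, 0.1170].
Therefore phi_hat_1 = -0.5900.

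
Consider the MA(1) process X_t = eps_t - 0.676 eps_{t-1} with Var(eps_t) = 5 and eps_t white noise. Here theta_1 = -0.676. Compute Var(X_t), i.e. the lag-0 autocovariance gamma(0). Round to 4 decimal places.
\gamma(0) = 7.2849

For an MA(q) process X_t = eps_t + sum_i theta_i eps_{t-i} with
Var(eps_t) = sigma^2, the variance is
  gamma(0) = sigma^2 * (1 + sum_i theta_i^2).
  sum_i theta_i^2 = (-0.676)^2 = 0.456976.
  gamma(0) = 5 * (1 + 0.456976) = 5 * 1.456976 = 7.28488, which rounds to 7.2849.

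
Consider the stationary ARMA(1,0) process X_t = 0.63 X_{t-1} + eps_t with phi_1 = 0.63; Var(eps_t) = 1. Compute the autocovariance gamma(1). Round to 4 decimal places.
\gamma(1) = 1.0446

Multiply the model equation by X_{t-k} and take expectations. With theta_0 = psi_0 = 1 and psi_j the MA(infinity) weights, this gives
  gamma(k) - sum_i phi_i gamma(k-i) = c_k,
  c_k = sigma^2 * sum_{j=k..q} theta_j psi_{j-k}   (c_k = 0 for k > q),
using gamma(-m) = gamma(m).
Pure AR (q = 0): c_0 = sigma^2 = 1, c_k = 0 for k >= 1.
Equations for k = 0 and k = 1 (AR order 1):
  gamma(0) = phi_1 gamma(1) + c_0
  gamma(1) = phi_1 gamma(0) + c_1
Substituting the second into the first: gamma(0) (1 - phi_1^2) = c_0 + phi_1 c_1, so
  gamma(0) = c_0 / (1 - phi_1^2) = 1 / (1 - (0.63)^2) = 1 / 0.6031 = 1.6581.
  gamma(1) = phi_1 gamma(0) = (0.63)(1.6581) = 1.044603.
Therefore gamma(1) = 1.0446 (to 4 decimal places).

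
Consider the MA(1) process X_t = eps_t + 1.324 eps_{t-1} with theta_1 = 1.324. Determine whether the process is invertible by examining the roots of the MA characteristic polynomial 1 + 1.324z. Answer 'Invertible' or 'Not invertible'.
\text{Not invertible}

The MA(q) characteristic polynomial is P(z) = 1 + 1.324z.
Invertibility requires all roots to lie outside the unit circle, i.e. |z| > 1 for every root.
This is linear in z: 1 + (1.324) z = 0  =>  z = -1/(1.324) = -0.755287,  |z| = 0.755287.
Moduli of all roots: 0.7553.
All moduli strictly greater than 1? No.
Verdict: Not invertible.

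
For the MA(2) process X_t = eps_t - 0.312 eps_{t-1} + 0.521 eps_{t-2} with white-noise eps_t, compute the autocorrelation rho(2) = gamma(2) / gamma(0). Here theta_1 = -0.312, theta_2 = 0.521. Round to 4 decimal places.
\rho(2) = 0.3806

For an MA(q) process with theta_0 = 1, the autocovariance is
  gamma(k) = sigma^2 * sum_{i=0..q-k} theta_i * theta_{i+k},
and rho(k) = gamma(k) / gamma(0). Sigma^2 cancels.
  numerator   = (1)*(0.521) = 0.521.
  denominator = (1)^2 + (-0.312)^2 + (0.521)^2 = 1.368785.
  rho(2) = 0.521 / 1.368785 = 0.3806.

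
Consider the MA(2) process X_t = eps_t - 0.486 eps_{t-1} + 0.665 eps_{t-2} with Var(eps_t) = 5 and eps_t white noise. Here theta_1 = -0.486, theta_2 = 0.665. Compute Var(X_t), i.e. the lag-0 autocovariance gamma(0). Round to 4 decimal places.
\gamma(0) = 8.3921

For an MA(q) process X_t = eps_t + sum_i theta_i eps_{t-i} with
Var(eps_t) = sigma^2, the variance is
  gamma(0) = sigma^2 * (1 + sum_i theta_i^2).
  sum_i theta_i^2 = (-0.486)^2 + (0.665)^2 = 0.236196 + 0.442225 = 0.678421.
  gamma(0) = 5 * (1 + 0.678421) = 5 * 1.678421 = 8.392105, which rounds to 8.3921.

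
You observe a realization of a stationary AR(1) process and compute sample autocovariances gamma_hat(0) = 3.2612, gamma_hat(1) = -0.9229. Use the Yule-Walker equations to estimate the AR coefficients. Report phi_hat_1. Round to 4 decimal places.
\hat\phi_{1} = -0.2830

The Yule-Walker equations for an AR(p) process read, in matrix form,
  Gamma_p phi = r_p,   with   (Gamma_p)_{ij} = gamma(|i - j|),
                       (r_p)_i = gamma(i),   i,j = 1..p.
Substitute the sample gammas (Toeplitz matrix and right-hand side of size 1):
  Gamma_p = [[3.2612]]
  r_p     = [-0.9229]
With p = 1 this is the single equation gamma(0) phi_1 = gamma(1):
  phi_hat_1 = gamma(1) / gamma(0) = -0.9229 / 3.2612 = -0.2830.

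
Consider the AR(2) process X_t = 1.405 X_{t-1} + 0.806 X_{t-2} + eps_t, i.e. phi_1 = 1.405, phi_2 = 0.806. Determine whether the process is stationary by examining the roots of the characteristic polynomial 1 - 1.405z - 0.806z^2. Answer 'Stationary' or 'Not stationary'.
\text{Not stationary}

The AR(p) characteristic polynomial is P(z) = 1 - 1.405z - 0.806z^2.
Stationarity requires all roots to lie outside the unit circle, i.e. |z| > 1 for every root.
Set 1 + (-1.405) z + (-0.806) z^2 = 0, i.e. a z^2 + b z + c = 0 with a = -0.806, b = -1.405, c = 1.
Discriminant D = b^2 - 4ac = (-1.405)^2 - 4*(-0.806)*1 = 1.974025 - (-3.224) = 5.198025.
D >= 0, so the roots are real: z = (-b +/- sqrt(D)) / (2a) = (1.405 +/- 2.279918) / (-1.612).
  z_1 = (1.405 + 2.279918) / (-1.612) = -2.2859,   |z_1| = 2.2859.
  z_2 = (1.405 - 2.279918) / (-1.612) = 0.5428,   |z_2| = 0.5428.
Moduli of all roots: 2.2859, 0.5428.
All moduli strictly greater than 1? No.
Verdict: Not stationary.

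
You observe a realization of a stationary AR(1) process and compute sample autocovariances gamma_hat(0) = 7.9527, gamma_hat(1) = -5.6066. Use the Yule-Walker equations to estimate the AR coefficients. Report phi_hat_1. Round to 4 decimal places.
\hat\phi_{1} = -0.7050

The Yule-Walker equations for an AR(p) process read, in matrix form,
  Gamma_p phi = r_p,   with   (Gamma_p)_{ij} = gamma(|i - j|),
                       (r_p)_i = gamma(i),   i,j = 1..p.
Substitute the sample gammas (Toeplitz matrix and right-hand side of size 1):
  Gamma_p = [[7.9527]]
  r_p     = [-5.6066]
With p = 1 this is the single equation gamma(0) phi_1 = gamma(1):
  phi_hat_1 = gamma(1) / gamma(0) = -5.6066 / 7.9527 = -0.7050.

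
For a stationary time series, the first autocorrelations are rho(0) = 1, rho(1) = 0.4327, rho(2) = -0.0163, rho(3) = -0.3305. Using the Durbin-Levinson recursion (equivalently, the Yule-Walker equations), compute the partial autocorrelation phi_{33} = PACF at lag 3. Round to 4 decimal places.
\phi_{33} = -0.2800

The PACF at lag k is phi_{kk}, the last component of the solution
to the Yule-Walker system G_k phi = r_k where
  (G_k)_{ij} = rho(|i - j|), (r_k)_i = rho(i), i,j = 1..k.
Equivalently, Durbin-Levinson gives phi_{kk} iteratively:
  phi_{11} = rho(1)
  phi_{kk} = [rho(k) - sum_{j=1..k-1} phi_{k-1,j} rho(k-j)]
            / [1 - sum_{j=1..k-1} phi_{k-1,j} rho(j)],
  phi_{k,j} = phi_{k-1,j} - phi_{kk} phi_{k-1,k-j},  j = 1..k-1.
Step k = 1:
  phi_11 = rho(1) = 0.4327.
Step k = 2:
  phi_22 = [rho(2) - phi_11 rho(1)] / [1 - phi_11 rho(1)] = [-0.0163 - (0.4327)(0.4327)] / [1 - (0.4327)(0.4327)]
         = -0.20352929 / 0.81277071 = -0.250414.
  Update: phi_21 = phi_11 - phi_22 phi_11 = 0.4327 - (-0.250414)(0.4327) = 0.541054.
Step k = 3:
  phi_33 = [rho(3) - phi_21 rho(2) - phi_22 rho(1)] / [1 - phi_21 rho(1) - phi_22 rho(2)]
    numerator   = -0.3305 - (0.541054)(-0.0163) - (-0.250414)(0.4327) = -0.21332661
    denominator = 1 - (0.541054)(0.4327) - (-0.250414)(-0.0163) = 0.76180409
  phi_33 = -0.21332661 / 0.76180409 = -0.28.
Therefore phi_{33} = -0.2800.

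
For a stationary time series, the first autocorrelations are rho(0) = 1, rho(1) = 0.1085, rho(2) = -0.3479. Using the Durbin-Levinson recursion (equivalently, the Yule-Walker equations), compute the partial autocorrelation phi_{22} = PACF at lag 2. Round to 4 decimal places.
\phi_{22} = -0.3640

The PACF at lag k is phi_{kk}, the last component of the solution
to the Yule-Walker system G_k phi = r_k where
  (G_k)_{ij} = rho(|i - j|), (r_k)_i = rho(i), i,j = 1..k.
Equivalently, Durbin-Levinson gives phi_{kk} iteratively:
  phi_{11} = rho(1)
  phi_{kk} = [rho(k) - sum_{j=1..k-1} phi_{k-1,j} rho(k-j)]
            / [1 - sum_{j=1..k-1} phi_{k-1,j} rho(j)],
  phi_{k,j} = phi_{k-1,j} - phi_{kk} phi_{k-1,k-j},  j = 1..k-1.
Step k = 1:
  phi_11 = rho(1) = 0.1085.
Step k = 2:
  phi_22 = [rho(2) - phi_11 rho(1)] / [1 - phi_11 rho(1)] = [-0.3479 - (0.1085)(0.1085)] / [1 - (0.1085)(0.1085)]
         = -0.35967225 / 0.98822775 = -0.364.
Therefore phi_{22} = -0.3640.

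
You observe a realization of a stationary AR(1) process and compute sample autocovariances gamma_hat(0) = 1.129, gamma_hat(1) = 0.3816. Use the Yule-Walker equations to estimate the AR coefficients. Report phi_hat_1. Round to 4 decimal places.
\hat\phi_{1} = 0.3380

The Yule-Walker equations for an AR(p) process read, in matrix form,
  Gamma_p phi = r_p,   with   (Gamma_p)_{ij} = gamma(|i - j|),
                       (r_p)_i = gamma(i),   i,j = 1..p.
Substitute the sample gammas (Toeplitz matrix and right-hand side of size 1):
  Gamma_p = [[1.129]]
  r_p     = [0.3816]
With p = 1 this is the single equation gamma(0) phi_1 = gamma(1):
  phi_hat_1 = gamma(1) / gamma(0) = 0.3816 / 1.129 = 0.3380.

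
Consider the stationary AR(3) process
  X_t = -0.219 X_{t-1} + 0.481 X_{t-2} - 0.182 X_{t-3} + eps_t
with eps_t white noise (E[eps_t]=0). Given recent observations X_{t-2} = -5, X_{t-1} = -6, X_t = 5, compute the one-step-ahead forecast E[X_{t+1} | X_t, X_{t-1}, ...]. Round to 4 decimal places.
E[X_{t+1} \mid \mathcal F_t] = -3.0710

For an AR(p) model X_t = c + sum_i phi_i X_{t-i} + eps_t, the
one-step-ahead conditional mean is
  E[X_{t+1} | X_t, ...] = c + sum_i phi_i X_{t+1-i}.
Substitute known values:
  E[X_{t+1} | ...] = (-0.219) * (5) + (0.481) * (-6) + (-0.182) * (-5)
                   = -3.0710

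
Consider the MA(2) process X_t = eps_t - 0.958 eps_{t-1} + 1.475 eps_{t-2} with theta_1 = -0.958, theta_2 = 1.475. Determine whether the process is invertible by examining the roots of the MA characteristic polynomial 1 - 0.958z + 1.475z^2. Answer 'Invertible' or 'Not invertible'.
\text{Not invertible}

The MA(q) characteristic polynomial is P(z) = 1 - 0.958z + 1.475z^2.
Invertibility requires all roots to lie outside the unit circle, i.e. |z| > 1 for every root.
Set 1 + (-0.958) z + (1.475) z^2 = 0, i.e. a z^2 + b z + c = 0 with a = 1.475, b = -0.958, c = 1.
Discriminant D = b^2 - 4ac = (-0.958)^2 - 4*(1.475)*1 = 0.917764 - (5.9) = -4.982236.
D < 0, so the roots are the complex-conjugate pair z = (-b +/- i sqrt(-D)) / (2a) = 0.3247 +/- 0.7566i.
For a conjugate pair |z|^2 = z * conj(z) = (product of roots) = c/a = 1/(1.475) = 0.677966, so |z| = sqrt(0.677966) = 0.8234 for both roots.
Moduli of all roots: 0.8234, 0.8234.
All moduli strictly greater than 1? No.
Verdict: Not invertible.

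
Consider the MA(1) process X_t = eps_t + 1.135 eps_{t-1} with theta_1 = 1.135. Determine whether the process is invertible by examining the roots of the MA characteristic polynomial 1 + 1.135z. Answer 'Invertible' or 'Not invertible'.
\text{Not invertible}

The MA(q) characteristic polynomial is P(z) = 1 + 1.135z.
Invertibility requires all roots to lie outside the unit circle, i.e. |z| > 1 for every root.
This is linear in z: 1 + (1.135) z = 0  =>  z = -1/(1.135) = -0.881057,  |z| = 0.881057.
Moduli of all roots: 0.8811.
All moduli strictly greater than 1? No.
Verdict: Not invertible.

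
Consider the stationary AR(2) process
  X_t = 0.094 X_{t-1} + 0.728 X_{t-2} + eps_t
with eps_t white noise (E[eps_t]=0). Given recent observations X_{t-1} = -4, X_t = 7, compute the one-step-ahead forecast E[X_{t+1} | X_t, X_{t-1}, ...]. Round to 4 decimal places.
E[X_{t+1} \mid \mathcal F_t] = -2.2540

For an AR(p) model X_t = c + sum_i phi_i X_{t-i} + eps_t, the
one-step-ahead conditional mean is
  E[X_{t+1} | X_t, ...] = c + sum_i phi_i X_{t+1-i}.
Substitute known values:
  E[X_{t+1} | ...] = (0.094) * (7) + (0.728) * (-4)
                   = -2.2540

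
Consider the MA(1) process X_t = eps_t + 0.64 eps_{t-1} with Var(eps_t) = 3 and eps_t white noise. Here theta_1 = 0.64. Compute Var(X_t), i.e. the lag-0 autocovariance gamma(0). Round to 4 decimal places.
\gamma(0) = 4.2288

For an MA(q) process X_t = eps_t + sum_i theta_i eps_{t-i} with
Var(eps_t) = sigma^2, the variance is
  gamma(0) = sigma^2 * (1 + sum_i theta_i^2).
  sum_i theta_i^2 = (0.64)^2 = 0.4096.
  gamma(0) = 3 * (1 + 0.4096) = 3 * 1.4096 = 4.2288.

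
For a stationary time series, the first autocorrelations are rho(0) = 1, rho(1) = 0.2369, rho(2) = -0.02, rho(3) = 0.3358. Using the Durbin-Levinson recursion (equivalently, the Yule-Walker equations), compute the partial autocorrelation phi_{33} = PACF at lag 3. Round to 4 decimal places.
\phi_{33} = 0.3839

The PACF at lag k is phi_{kk}, the last component of the solution
to the Yule-Walker system G_k phi = r_k where
  (G_k)_{ij} = rho(|i - j|), (r_k)_i = rho(i), i,j = 1..k.
Equivalently, Durbin-Levinson gives phi_{kk} iteratively:
  phi_{11} = rho(1)
  phi_{kk} = [rho(k) - sum_{j=1..k-1} phi_{k-1,j} rho(k-j)]
            / [1 - sum_{j=1..k-1} phi_{k-1,j} rho(j)],
  phi_{k,j} = phi_{k-1,j} - phi_{kk} phi_{k-1,k-j},  j = 1..k-1.
Step k = 1:
  phi_11 = rho(1) = 0.2369.
Step k = 2:
  phi_22 = [rho(2) - phi_11 rho(1)] / [1 - phi_11 rho(1)] = [-0.02 - (0.2369)(0.2369)] / [1 - (0.2369)(0.2369)]
         = -0.07612161 / 0.94387839 = -0.080648.
  Update: phi_21 = phi_11 - phi_22 phi_11 = 0.2369 - (-0.080648)(0.2369) = 0.256005.
Step k = 3:
  phi_33 = [rho(3) - phi_21 rho(2) - phi_22 rho(1)] / [1 - phi_21 rho(1) - phi_22 rho(2)]
    numerator   = 0.3358 - (0.256005)(-0.02) - (-0.080648)(0.2369) = 0.36002555
    denominator = 1 - (0.256005)(0.2369) - (-0.080648)(-0.02) = 0.93773936
  phi_33 = 0.36002555 / 0.93773936 = 0.3839.
Therefore phi_{33} = 0.3839.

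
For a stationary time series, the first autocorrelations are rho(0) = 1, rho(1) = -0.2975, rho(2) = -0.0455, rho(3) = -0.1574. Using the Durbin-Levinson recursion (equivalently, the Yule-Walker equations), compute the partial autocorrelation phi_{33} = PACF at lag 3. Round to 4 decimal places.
\phi_{33} = -0.2430

The PACF at lag k is phi_{kk}, the last component of the solution
to the Yule-Walker system G_k phi = r_k where
  (G_k)_{ij} = rho(|i - j|), (r_k)_i = rho(i), i,j = 1..k.
Equivalently, Durbin-Levinson gives phi_{kk} iteratively:
  phi_{11} = rho(1)
  phi_{kk} = [rho(k) - sum_{j=1..k-1} phi_{k-1,j} rho(k-j)]
            / [1 - sum_{j=1..k-1} phi_{k-1,j} rho(j)],
  phi_{k,j} = phi_{k-1,j} - phi_{kk} phi_{k-1,k-j},  j = 1..k-1.
Step k = 1:
  phi_11 = rho(1) = -0.2975.
Step k = 2:
  phi_22 = [rho(2) - phi_11 rho(1)] / [1 - phi_11 rho(1)] = [-0.0455 - (-0.2975)(-0.2975)] / [1 - (-0.2975)(-0.2975)]
         = -0.13400625 / 0.91149375 = -0.147018.
  Update: phi_21 = phi_11 - phi_22 phi_11 = -0.2975 - (-0.147018)(-0.2975) = -0.341238.
Step k = 3:
  phi_33 = [rho(3) - phi_21 rho(2) - phi_22 rho(1)] / [1 - phi_21 rho(1) - phi_22 rho(2)]
    numerator   = -0.1574 - (-0.341238)(-0.0455) - (-0.147018)(-0.2975) = -0.21666427
    denominator = 1 - (-0.341238)(-0.2975) - (-0.147018)(-0.0455) = 0.89179238
  phi_33 = -0.21666427 / 0.89179238 = -0.243.
Therefore phi_{33} = -0.2430.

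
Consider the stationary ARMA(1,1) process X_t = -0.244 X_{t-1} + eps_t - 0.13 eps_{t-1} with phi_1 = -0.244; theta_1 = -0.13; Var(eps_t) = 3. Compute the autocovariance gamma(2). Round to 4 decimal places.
\gamma(2) = 0.3003

Multiply the model equation by X_{t-k} and take expectations. With theta_0 = psi_0 = 1 and psi_j the MA(infinity) weights, this gives
  gamma(k) - sum_i phi_i gamma(k-i) = c_k,
  c_k = sigma^2 * sum_{j=k..q} theta_j psi_{j-k}   (c_k = 0 for k > q),
using gamma(-m) = gamma(m).
psi-weights needed (psi_j = theta_j + sum_i phi_i psi_{j-i}):
  psi_1 = theta_1 + phi_1 = -0.13 + (-0.244) = -0.374
Right-hand sides:
  c_0 = sigma^2 (1 + theta_1 psi_1) = 3 * (1 + (-0.13)(-0.374)) = 3 * 1.04862 = 3.14586
  c_1 = sigma^2 theta_1 = 3 * (-0.13) = -0.39
  c_2 = 0
Equations for k = 0 and k = 1 (AR order 1):
  gamma(0) = phi_1 gamma(1) + c_0
  gamma(1) = phi_1 gamma(0) + c_1
Substituting the second into the first: gamma(0) (1 - phi_1^2) = c_0 + phi_1 c_1, so
  gamma(0) = (c_0 + phi_1 c_1) / (1 - phi_1^2) = (3.14586 + (-0.244)(-0.39)) / (1 - (-0.244)^2) = 3.24102 / 0.940464 = 3.446193.
  gamma(1) = phi_1 gamma(0) + c_1 = (-0.244)(3.446193) + (-0.39) = -1.230871.
For k = 2 (> q): gamma(2) = phi_1 gamma(1) = (-0.244)(-1.230871) = 0.300333.
Therefore gamma(2) = 0.3003 (to 4 decimal places).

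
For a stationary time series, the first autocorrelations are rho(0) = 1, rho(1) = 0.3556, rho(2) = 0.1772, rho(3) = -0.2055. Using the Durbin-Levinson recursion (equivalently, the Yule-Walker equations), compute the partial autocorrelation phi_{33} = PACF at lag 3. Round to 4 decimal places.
\phi_{33} = -0.3279

The PACF at lag k is phi_{kk}, the last component of the solution
to the Yule-Walker system G_k phi = r_k where
  (G_k)_{ij} = rho(|i - j|), (r_k)_i = rho(i), i,j = 1..k.
Equivalently, Durbin-Levinson gives phi_{kk} iteratively:
  phi_{11} = rho(1)
  phi_{kk} = [rho(k) - sum_{j=1..k-1} phi_{k-1,j} rho(k-j)]
            / [1 - sum_{j=1..k-1} phi_{k-1,j} rho(j)],
  phi_{k,j} = phi_{k-1,j} - phi_{kk} phi_{k-1,k-j},  j = 1..k-1.
Step k = 1:
  phi_11 = rho(1) = 0.3556.
Step k = 2:
  phi_22 = [rho(2) - phi_11 rho(1)] / [1 - phi_11 rho(1)] = [0.1772 - (0.3556)(0.3556)] / [1 - (0.3556)(0.3556)]
         = 0.05074864 / 0.87354864 = 0.058095.
  Update: phi_21 = phi_11 - phi_22 phi_11 = 0.3556 - (0.058095)(0.3556) = 0.334941.
Step k = 3:
  phi_33 = [rho(3) - phi_21 rho(2) - phi_22 rho(1)] / [1 - phi_21 rho(1) - phi_22 rho(2)]
    numerator   = -0.2055 - (0.334941)(0.1772) - (0.058095)(0.3556) = -0.28551014
    denominator = 1 - (0.334941)(0.3556) - (0.058095)(0.1772) = 0.87060041
  phi_33 = -0.28551014 / 0.87060041 = -0.3279.
Therefore phi_{33} = -0.3279.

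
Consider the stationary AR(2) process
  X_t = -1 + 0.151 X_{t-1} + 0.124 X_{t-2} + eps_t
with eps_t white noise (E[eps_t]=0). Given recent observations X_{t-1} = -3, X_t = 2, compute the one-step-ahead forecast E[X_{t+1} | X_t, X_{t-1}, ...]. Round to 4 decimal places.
E[X_{t+1} \mid \mathcal F_t] = -1.0700

For an AR(p) model X_t = c + sum_i phi_i X_{t-i} + eps_t, the
one-step-ahead conditional mean is
  E[X_{t+1} | X_t, ...] = c + sum_i phi_i X_{t+1-i}.
Substitute known values:
  E[X_{t+1} | ...] = -1 + (0.151) * (2) + (0.124) * (-3)
                   = -1.0700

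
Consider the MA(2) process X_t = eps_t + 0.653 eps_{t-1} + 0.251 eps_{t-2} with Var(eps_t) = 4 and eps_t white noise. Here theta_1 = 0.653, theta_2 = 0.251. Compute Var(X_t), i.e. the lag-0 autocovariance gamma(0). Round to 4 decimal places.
\gamma(0) = 5.9576

For an MA(q) process X_t = eps_t + sum_i theta_i eps_{t-i} with
Var(eps_t) = sigma^2, the variance is
  gamma(0) = sigma^2 * (1 + sum_i theta_i^2).
  sum_i theta_i^2 = (0.653)^2 + (0.251)^2 = 0.426409 + 0.063001 = 0.48941.
  gamma(0) = 4 * (1 + 0.48941) = 4 * 1.48941 = 5.95764, which rounds to 5.9576.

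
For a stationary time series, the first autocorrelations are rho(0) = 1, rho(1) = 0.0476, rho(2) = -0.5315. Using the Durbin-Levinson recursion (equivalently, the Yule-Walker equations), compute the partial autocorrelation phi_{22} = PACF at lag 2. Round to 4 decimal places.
\phi_{22} = -0.5350

The PACF at lag k is phi_{kk}, the last component of the solution
to the Yule-Walker system G_k phi = r_k where
  (G_k)_{ij} = rho(|i - j|), (r_k)_i = rho(i), i,j = 1..k.
Equivalently, Durbin-Levinson gives phi_{kk} iteratively:
  phi_{11} = rho(1)
  phi_{kk} = [rho(k) - sum_{j=1..k-1} phi_{k-1,j} rho(k-j)]
            / [1 - sum_{j=1..k-1} phi_{k-1,j} rho(j)],
  phi_{k,j} = phi_{k-1,j} - phi_{kk} phi_{k-1,k-j},  j = 1..k-1.
Step k = 1:
  phi_11 = rho(1) = 0.0476.
Step k = 2:
  phi_22 = [rho(2) - phi_11 rho(1)] / [1 - phi_11 rho(1)] = [-0.5315 - (0.0476)(0.0476)] / [1 - (0.0476)(0.0476)]
         = -0.53376576 / 0.99773424 = -0.535.
Therefore phi_{22} = -0.5350.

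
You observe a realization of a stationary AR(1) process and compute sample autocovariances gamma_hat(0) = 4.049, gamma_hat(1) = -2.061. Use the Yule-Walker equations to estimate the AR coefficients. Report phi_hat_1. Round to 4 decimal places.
\hat\phi_{1} = -0.5090

The Yule-Walker equations for an AR(p) process read, in matrix form,
  Gamma_p phi = r_p,   with   (Gamma_p)_{ij} = gamma(|i - j|),
                       (r_p)_i = gamma(i),   i,j = 1..p.
Substitute the sample gammas (Toeplitz matrix and right-hand side of size 1):
  Gamma_p = [[4.049]]
  r_p     = [-2.061]
With p = 1 this is the single equation gamma(0) phi_1 = gamma(1):
  phi_hat_1 = gamma(1) / gamma(0) = -2.061 / 4.049 = -0.5090.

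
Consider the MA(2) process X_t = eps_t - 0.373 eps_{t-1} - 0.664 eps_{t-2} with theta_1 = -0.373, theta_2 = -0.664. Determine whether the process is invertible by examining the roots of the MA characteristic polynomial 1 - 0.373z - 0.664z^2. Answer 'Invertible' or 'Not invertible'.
\text{Not invertible}

The MA(q) characteristic polynomial is P(z) = 1 - 0.373z - 0.664z^2.
Invertibility requires all roots to lie outside the unit circle, i.e. |z| > 1 for every root.
Set 1 + (-0.373) z + (-0.664) z^2 = 0, i.e. a z^2 + b z + c = 0 with a = -0.664, b = -0.373, c = 1.
Discriminant D = b^2 - 4ac = (-0.373)^2 - 4*(-0.664)*1 = 0.139129 - (-2.656) = 2.795129.
D >= 0, so the roots are real: z = (-b +/- sqrt(D)) / (2a) = (0.373 +/- 1.671864) / (-1.328).
  z_1 = (0.373 + 1.671864) / (-1.328) = -1.5398,   |z_1| = 1.5398.
  z_2 = (0.373 - 1.671864) / (-1.328) = 0.9781,   |z_2| = 0.9781.
Moduli of all roots: 1.5398, 0.9781.
All moduli strictly greater than 1? No.
Verdict: Not invertible.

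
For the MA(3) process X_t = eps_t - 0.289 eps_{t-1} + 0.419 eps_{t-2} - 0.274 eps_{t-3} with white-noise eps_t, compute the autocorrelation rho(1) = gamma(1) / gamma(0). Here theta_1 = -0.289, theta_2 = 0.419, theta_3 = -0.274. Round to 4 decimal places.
\rho(1) = -0.3934

For an MA(q) process with theta_0 = 1, the autocovariance is
  gamma(k) = sigma^2 * sum_{i=0..q-k} theta_i * theta_{i+k},
and rho(k) = gamma(k) / gamma(0). Sigma^2 cancels.
  numerator   = (1)*(-0.289) + (-0.289)*(0.419) + (0.419)*(-0.274) = -0.524897.
  denominator = (1)^2 + (-0.289)^2 + (0.419)^2 + (-0.274)^2 = 1.334158.
  rho(1) = -0.524897 / 1.334158 = -0.3934.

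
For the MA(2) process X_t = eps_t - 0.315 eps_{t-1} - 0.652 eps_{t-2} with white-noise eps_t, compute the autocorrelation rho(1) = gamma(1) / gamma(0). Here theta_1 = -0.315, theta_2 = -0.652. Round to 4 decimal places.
\rho(1) = -0.0719

For an MA(q) process with theta_0 = 1, the autocovariance is
  gamma(k) = sigma^2 * sum_{i=0..q-k} theta_i * theta_{i+k},
and rho(k) = gamma(k) / gamma(0). Sigma^2 cancels.
  numerator   = (1)*(-0.315) + (-0.315)*(-0.652) = -0.10962.
  denominator = (1)^2 + (-0.315)^2 + (-0.652)^2 = 1.524329.
  rho(1) = -0.10962 / 1.524329 = -0.0719.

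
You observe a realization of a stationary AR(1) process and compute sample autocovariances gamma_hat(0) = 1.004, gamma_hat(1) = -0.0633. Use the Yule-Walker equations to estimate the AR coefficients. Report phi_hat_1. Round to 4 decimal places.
\hat\phi_{1} = -0.0630

The Yule-Walker equations for an AR(p) process read, in matrix form,
  Gamma_p phi = r_p,   with   (Gamma_p)_{ij} = gamma(|i - j|),
                       (r_p)_i = gamma(i),   i,j = 1..p.
Substitute the sample gammas (Toeplitz matrix and right-hand side of size 1):
  Gamma_p = [[1.004]]
  r_p     = [-0.0633]
With p = 1 this is the single equation gamma(0) phi_1 = gamma(1):
  phi_hat_1 = gamma(1) / gamma(0) = -0.0633 / 1.004 = -0.0630.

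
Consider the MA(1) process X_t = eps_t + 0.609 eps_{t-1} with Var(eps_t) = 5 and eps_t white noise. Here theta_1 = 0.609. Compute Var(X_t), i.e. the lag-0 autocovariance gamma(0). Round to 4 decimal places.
\gamma(0) = 6.8544

For an MA(q) process X_t = eps_t + sum_i theta_i eps_{t-i} with
Var(eps_t) = sigma^2, the variance is
  gamma(0) = sigma^2 * (1 + sum_i theta_i^2).
  sum_i theta_i^2 = (0.609)^2 = 0.370881.
  gamma(0) = 5 * (1 + 0.370881) = 5 * 1.370881 = 6.854405, which rounds to 6.8544.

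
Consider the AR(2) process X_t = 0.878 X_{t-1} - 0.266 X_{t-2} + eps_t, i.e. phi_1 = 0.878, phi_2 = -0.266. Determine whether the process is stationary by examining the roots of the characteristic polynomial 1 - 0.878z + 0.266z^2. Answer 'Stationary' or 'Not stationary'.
\text{Stationary}

The AR(p) characteristic polynomial is P(z) = 1 - 0.878z + 0.266z^2.
Stationarity requires all roots to lie outside the unit circle, i.e. |z| > 1 for every root.
Set 1 + (-0.878) z + (0.266) z^2 = 0, i.e. a z^2 + b z + c = 0 with a = 0.266, b = -0.878, c = 1.
Discriminant D = b^2 - 4ac = (-0.878)^2 - 4*(0.266)*1 = 0.770884 - (1.064) = -0.293116.
D < 0, so the roots are the complex-conjugate pair z = (-b +/- i sqrt(-D)) / (2a) = 1.6504 +/- 1.0177i.
For a conjugate pair |z|^2 = z * conj(z) = (product of roots) = c/a = 1/(0.266) = 3.759398, so |z| = sqrt(3.759398) = 1.9389 for both roots.
Moduli of all roots: 1.9389, 1.9389.
All moduli strictly greater than 1? Yes.
Verdict: Stationary.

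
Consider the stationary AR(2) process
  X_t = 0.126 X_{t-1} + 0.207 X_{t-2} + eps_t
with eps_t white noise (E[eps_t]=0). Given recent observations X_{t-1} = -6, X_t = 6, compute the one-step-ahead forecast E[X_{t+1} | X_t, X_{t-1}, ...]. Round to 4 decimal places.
E[X_{t+1} \mid \mathcal F_t] = -0.4860

For an AR(p) model X_t = c + sum_i phi_i X_{t-i} + eps_t, the
one-step-ahead conditional mean is
  E[X_{t+1} | X_t, ...] = c + sum_i phi_i X_{t+1-i}.
Substitute known values:
  E[X_{t+1} | ...] = (0.126) * (6) + (0.207) * (-6)
                   = -0.4860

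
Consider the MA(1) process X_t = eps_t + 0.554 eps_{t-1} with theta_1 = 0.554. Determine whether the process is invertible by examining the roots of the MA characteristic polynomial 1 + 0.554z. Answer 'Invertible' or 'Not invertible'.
\text{Invertible}

The MA(q) characteristic polynomial is P(z) = 1 + 0.554z.
Invertibility requires all roots to lie outside the unit circle, i.e. |z| > 1 for every root.
This is linear in z: 1 + (0.554) z = 0  =>  z = -1/(0.554) = -1.805054,  |z| = 1.805054.
Moduli of all roots: 1.8051.
All moduli strictly greater than 1? Yes.
Verdict: Invertible.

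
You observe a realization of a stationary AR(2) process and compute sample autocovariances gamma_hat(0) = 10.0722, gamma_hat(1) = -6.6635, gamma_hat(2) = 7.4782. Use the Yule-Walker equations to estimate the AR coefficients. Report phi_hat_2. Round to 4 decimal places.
\hat\phi_{2} = 0.5420

The Yule-Walker equations for an AR(p) process read, in matrix form,
  Gamma_p phi = r_p,   with   (Gamma_p)_{ij} = gamma(|i - j|),
                       (r_p)_i = gamma(i),   i,j = 1..p.
Substitute the sample gammas (Toeplitz matrix and right-hand side of size 2):
  Gamma_p = [[10.0722, -6.6635], [-6.6635, 10.0722]]
  r_p     = [-6.6635, 7.4782]
Written out:
  10.0722 phi_1 - 6.6635 phi_2 = -6.6635
  -6.6635 phi_1 + 10.0722 phi_2 = 7.4782
Solve by Cramer's rule:
  det = gamma(0)^2 - gamma(1)^2 = (10.0722)^2 - (-6.6635)^2 = 101.44921284 - 44.40223225 = 57.04698059
  phi_hat_1 = [gamma(1) gamma(0) - gamma(1) gamma(2)] / det = [(-6.6635)(10.0722) - (-6.6635)(7.4782)] / 57.04698059 = -17.285119 / 57.04698059 = -0.303
  phi_hat_2 = [gamma(0) gamma(2) - gamma(1)^2] / det = [(10.0722)(7.4782) - (-6.6635)^2] / 57.04698059 = 30.91969379 / 57.04698059 = 0.542
So phi_hat = [-0.3030, 0.5420].
Therefore phi_hat_2 = 0.5420.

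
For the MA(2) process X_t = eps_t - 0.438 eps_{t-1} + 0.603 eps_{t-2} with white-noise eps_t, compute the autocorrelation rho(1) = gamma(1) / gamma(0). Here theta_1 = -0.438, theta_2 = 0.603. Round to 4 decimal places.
\rho(1) = -0.4514

For an MA(q) process with theta_0 = 1, the autocovariance is
  gamma(k) = sigma^2 * sum_{i=0..q-k} theta_i * theta_{i+k},
and rho(k) = gamma(k) / gamma(0). Sigma^2 cancels.
  numerator   = (1)*(-0.438) + (-0.438)*(0.603) = -0.702114.
  denominator = (1)^2 + (-0.438)^2 + (0.603)^2 = 1.555453.
  rho(1) = -0.702114 / 1.555453 = -0.4514.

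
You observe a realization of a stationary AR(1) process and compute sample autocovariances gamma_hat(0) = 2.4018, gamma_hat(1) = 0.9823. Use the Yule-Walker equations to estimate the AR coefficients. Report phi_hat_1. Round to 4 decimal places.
\hat\phi_{1} = 0.4090

The Yule-Walker equations for an AR(p) process read, in matrix form,
  Gamma_p phi = r_p,   with   (Gamma_p)_{ij} = gamma(|i - j|),
                       (r_p)_i = gamma(i),   i,j = 1..p.
Substitute the sample gammas (Toeplitz matrix and right-hand side of size 1):
  Gamma_p = [[2.4018]]
  r_p     = [0.9823]
With p = 1 this is the single equation gamma(0) phi_1 = gamma(1):
  phi_hat_1 = gamma(1) / gamma(0) = 0.9823 / 2.4018 = 0.4090.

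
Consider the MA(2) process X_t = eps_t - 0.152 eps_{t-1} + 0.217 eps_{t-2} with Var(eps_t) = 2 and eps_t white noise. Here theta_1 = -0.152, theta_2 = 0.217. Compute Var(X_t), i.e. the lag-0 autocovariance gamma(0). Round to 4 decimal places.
\gamma(0) = 2.1404

For an MA(q) process X_t = eps_t + sum_i theta_i eps_{t-i} with
Var(eps_t) = sigma^2, the variance is
  gamma(0) = sigma^2 * (1 + sum_i theta_i^2).
  sum_i theta_i^2 = (-0.152)^2 + (0.217)^2 = 0.023104 + 0.047089 = 0.070193.
  gamma(0) = 2 * (1 + 0.070193) = 2 * 1.070193 = 2.140386, which rounds to 2.1404.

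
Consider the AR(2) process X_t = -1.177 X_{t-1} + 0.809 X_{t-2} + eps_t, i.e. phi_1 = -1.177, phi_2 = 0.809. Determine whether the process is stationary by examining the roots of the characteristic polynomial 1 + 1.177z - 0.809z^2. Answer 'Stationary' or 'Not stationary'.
\text{Not stationary}

The AR(p) characteristic polynomial is P(z) = 1 + 1.177z - 0.809z^2.
Stationarity requires all roots to lie outside the unit circle, i.e. |z| > 1 for every root.
Set 1 + (1.177) z + (-0.809) z^2 = 0, i.e. a z^2 + b z + c = 0 with a = -0.809, b = 1.177, c = 1.
Discriminant D = b^2 - 4ac = (1.177)^2 - 4*(-0.809)*1 = 1.385329 - (-3.236) = 4.621329.
D >= 0, so the roots are real: z = (-b +/- sqrt(D)) / (2a) = (-1.177 +/- 2.149728) / (-1.618).
  z_1 = (-1.177 + 2.149728) / (-1.618) = -0.6012,   |z_1| = 0.6012.
  z_2 = (-1.177 - 2.149728) / (-1.618) = 2.0561,   |z_2| = 2.0561.
Moduli of all roots: 0.6012, 2.0561.
All moduli strictly greater than 1? No.
Verdict: Not stationary.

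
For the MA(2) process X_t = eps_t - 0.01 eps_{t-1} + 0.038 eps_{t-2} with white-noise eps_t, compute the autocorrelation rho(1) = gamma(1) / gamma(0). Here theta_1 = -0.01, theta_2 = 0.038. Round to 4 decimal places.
\rho(1) = -0.0104

For an MA(q) process with theta_0 = 1, the autocovariance is
  gamma(k) = sigma^2 * sum_{i=0..q-k} theta_i * theta_{i+k},
and rho(k) = gamma(k) / gamma(0). Sigma^2 cancels.
  numerator   = (1)*(-0.01) + (-0.01)*(0.038) = -0.01038.
  denominator = (1)^2 + (-0.01)^2 + (0.038)^2 = 1.001544.
  rho(1) = -0.01038 / 1.001544 = -0.0104.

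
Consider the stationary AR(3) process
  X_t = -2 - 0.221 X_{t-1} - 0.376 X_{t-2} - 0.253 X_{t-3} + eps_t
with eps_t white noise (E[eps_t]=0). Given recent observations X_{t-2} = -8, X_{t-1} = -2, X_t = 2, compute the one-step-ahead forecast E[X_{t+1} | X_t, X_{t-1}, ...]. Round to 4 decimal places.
E[X_{t+1} \mid \mathcal F_t] = 0.3340

For an AR(p) model X_t = c + sum_i phi_i X_{t-i} + eps_t, the
one-step-ahead conditional mean is
  E[X_{t+1} | X_t, ...] = c + sum_i phi_i X_{t+1-i}.
Substitute known values:
  E[X_{t+1} | ...] = -2 + (-0.221) * (2) + (-0.376) * (-2) + (-0.253) * (-8)
                   = 0.3340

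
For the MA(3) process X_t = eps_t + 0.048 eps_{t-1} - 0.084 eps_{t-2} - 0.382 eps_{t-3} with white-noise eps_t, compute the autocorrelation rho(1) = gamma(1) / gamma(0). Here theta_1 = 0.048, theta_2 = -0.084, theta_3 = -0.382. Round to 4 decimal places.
\rho(1) = 0.0658

For an MA(q) process with theta_0 = 1, the autocovariance is
  gamma(k) = sigma^2 * sum_{i=0..q-k} theta_i * theta_{i+k},
and rho(k) = gamma(k) / gamma(0). Sigma^2 cancels.
  numerator   = (1)*(0.048) + (0.048)*(-0.084) + (-0.084)*(-0.382) = 0.076056.
  denominator = (1)^2 + (0.048)^2 + (-0.084)^2 + (-0.382)^2 = 1.155284.
  rho(1) = 0.076056 / 1.155284 = 0.0658.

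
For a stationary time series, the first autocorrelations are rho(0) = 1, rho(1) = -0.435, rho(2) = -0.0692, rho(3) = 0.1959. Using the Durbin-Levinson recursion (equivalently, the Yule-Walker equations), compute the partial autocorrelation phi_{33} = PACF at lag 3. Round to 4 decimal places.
\phi_{33} = 0.0241

The PACF at lag k is phi_{kk}, the last component of the solution
to the Yule-Walker system G_k phi = r_k where
  (G_k)_{ij} = rho(|i - j|), (r_k)_i = rho(i), i,j = 1..k.
Equivalently, Durbin-Levinson gives phi_{kk} iteratively:
  phi_{11} = rho(1)
  phi_{kk} = [rho(k) - sum_{j=1..k-1} phi_{k-1,j} rho(k-j)]
            / [1 - sum_{j=1..k-1} phi_{k-1,j} rho(j)],
  phi_{k,j} = phi_{k-1,j} - phi_{kk} phi_{k-1,k-j},  j = 1..k-1.
Step k = 1:
  phi_11 = rho(1) = -0.435.
Step k = 2:
  phi_22 = [rho(2) - phi_11 rho(1)] / [1 - phi_11 rho(1)] = [-0.0692 - (-0.435)(-0.435)] / [1 - (-0.435)(-0.435)]
         = -0.258425 / 0.810775 = -0.318738.
  Update: phi_21 = phi_11 - phi_22 phi_11 = -0.435 - (-0.318738)(-0.435) = -0.573651.
Step k = 3:
  phi_33 = [rho(3) - phi_21 rho(2) - phi_22 rho(1)] / [1 - phi_21 rho(1) - phi_22 rho(2)]
    numerator   = 0.1959 - (-0.573651)(-0.0692) - (-0.318738)(-0.435) = 0.01755221
    denominator = 1 - (-0.573651)(-0.435) - (-0.318738)(-0.0692) = 0.72840507
  phi_33 = 0.01755221 / 0.72840507 = 0.0241.
Therefore phi_{33} = 0.0241.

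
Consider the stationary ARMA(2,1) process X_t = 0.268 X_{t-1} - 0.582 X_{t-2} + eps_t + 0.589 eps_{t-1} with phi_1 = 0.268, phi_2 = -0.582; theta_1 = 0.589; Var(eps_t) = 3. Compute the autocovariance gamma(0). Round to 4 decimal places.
\gamma(0) = 7.2232

Multiply the model equation by X_{t-k} and take expectations. With theta_0 = psi_0 = 1 and psi_j the MA(infinity) weights, this gives
  gamma(k) - sum_i phi_i gamma(k-i) = c_k,
  c_k = sigma^2 * sum_{j=k..q} theta_j psi_{j-k}   (c_k = 0 for k > q),
using gamma(-m) = gamma(m).
psi-weights needed (psi_j = theta_j + sum_i phi_i psi_{j-i}):
  psi_1 = theta_1 + phi_1 = 0.589 + (0.268) = 0.857
Right-hand sides:
  c_0 = sigma^2 (1 + theta_1 psi_1) = 3 * (1 + (0.589)(0.857)) = 3 * 1.504773 = 4.514319
  c_1 = sigma^2 theta_1 = 3 * (0.589) = 1.767
  c_2 = 0
Equations for k = 0, 1, 2 (AR order 2, c_2 = 0):
  (E0) gamma(0) = phi_1 gamma(1) + phi_2 gamma(2) + c_0
  (E1) gamma(1) = phi_1 gamma(0) + phi_2 gamma(1) + c_1
  (E2) gamma(2) = phi_1 gamma(1) + phi_2 gamma(0)
From (E1): gamma(1) = A gamma(0) + B with
  A = phi_1 / (1 - phi_2) = 0.268 / 1.582 = 0.169406,   B = c_1 / (1 - phi_2) = 1.767 / 1.582 = 1.116941.
Insert (E2) into (E0): gamma(0) (1 - phi_2^2) = phi_1 (1 + phi_2) gamma(1) + c_0.
  phi_1 (1 + phi_2) = (0.268)(0.418) = 0.112024,   1 - phi_2^2 = 0.661276.
Replace gamma(1) by A gamma(0) + B and collect gamma(0):
  gamma(0) [0.661276 - (0.112024)(0.169406)] = (0.112024)(1.116941) + 4.514319
  gamma(0) * 0.642298 = 4.639443
  gamma(0) = 4.639443 / 0.642298 = 7.223189.
Therefore gamma(0) = 7.2232 (to 4 decimal places).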